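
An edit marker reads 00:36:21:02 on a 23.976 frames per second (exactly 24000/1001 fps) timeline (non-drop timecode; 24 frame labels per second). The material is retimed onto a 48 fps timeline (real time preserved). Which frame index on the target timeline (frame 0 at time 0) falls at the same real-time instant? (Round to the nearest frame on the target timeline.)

Source frame index: (0×3600 + 36×60 + 21) × 24 + 2 = 52346.
Real time: 52346 / (24000/1001) = 26199173/12000 s.
Target frame: (26199173/12000) × (48) = 26199173/250 ≈ 104796.692 → 104797.

frame 104797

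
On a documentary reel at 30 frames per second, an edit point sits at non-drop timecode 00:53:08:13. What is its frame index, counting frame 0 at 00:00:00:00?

Total seconds to the label: (0 × 3600 + 53 × 60 + 8) = 3188.
Frame index = 3188 × 30 + 13 = 95653.

95653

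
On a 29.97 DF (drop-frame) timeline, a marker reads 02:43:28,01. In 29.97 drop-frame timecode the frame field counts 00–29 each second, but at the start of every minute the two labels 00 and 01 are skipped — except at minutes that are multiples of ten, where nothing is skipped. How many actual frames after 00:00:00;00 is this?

Complete 10-minute blocks: 16, each 17982 frames → 287712.
Remaining 3 whole minutes in the current block: 1800 + 2 × 1798 = 5396 frames.
Within the current minute: 28 × 30 + 1 − 2 = 839 (labels ;00/;01 skipped at this minute). Total = 287712 + 5396 + 839 = 293947.

293947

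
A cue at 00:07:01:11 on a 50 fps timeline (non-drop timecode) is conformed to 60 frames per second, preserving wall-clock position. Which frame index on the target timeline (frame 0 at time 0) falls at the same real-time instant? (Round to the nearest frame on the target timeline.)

Source frame index: (0×3600 + 7×60 + 1) × 50 + 11 = 21061.
Real time: 21061 / (50) = 21061/50 s.
Target frame: (21061/50) × (60) = 126366/5 ≈ 25273.200 → 25273.

frame 25273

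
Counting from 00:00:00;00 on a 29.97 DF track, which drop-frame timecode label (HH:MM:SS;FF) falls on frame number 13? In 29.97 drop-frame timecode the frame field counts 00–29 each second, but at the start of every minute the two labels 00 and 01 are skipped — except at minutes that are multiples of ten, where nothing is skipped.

Each 10-minute DF block holds 10 × 60 × 30 − 9 × 2 = 17982 frames. 13 ÷ 17982 → 0 full blocks, remainder 13.
Within the partial block the first minute is 1800 frames and each further minute 1798, so 0 further minute boundaries passed. Total skipped labels = 18 × 0 + 2 × 0 = 0.
Non-drop label index = 13 + 0 = 13; at 30 labels/s that is 00:00:00:13, i.e. DF 00:00:00;13.

00:00:00;13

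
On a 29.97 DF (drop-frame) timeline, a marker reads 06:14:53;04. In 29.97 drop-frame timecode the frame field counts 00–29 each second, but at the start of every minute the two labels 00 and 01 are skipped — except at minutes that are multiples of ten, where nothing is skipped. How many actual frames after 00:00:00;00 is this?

674120

As if non-drop at 30 labels/s: (6 × 3600 + 14 × 60 + 53) × 30 + 4 = 674794.
Minute boundaries passed: 374; those not divisible by 10: 374 − 37 = 337; dropped labels = 2 × 337 = 674.
Actual frame index = 674794 − 674 = 674120.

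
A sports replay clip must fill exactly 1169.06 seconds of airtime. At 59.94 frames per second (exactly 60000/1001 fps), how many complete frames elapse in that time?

Frames = 1169.06 × 60000/1001 = 70143600/1001 ≈ 70073.5265.
Complete frames: 70073.

70073 frames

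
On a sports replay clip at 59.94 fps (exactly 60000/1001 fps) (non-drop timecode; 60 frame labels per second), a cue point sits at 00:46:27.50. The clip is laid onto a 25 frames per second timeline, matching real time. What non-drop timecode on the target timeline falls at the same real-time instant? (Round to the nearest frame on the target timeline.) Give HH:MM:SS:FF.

00:46:30:16

Source frame index: (0×3600 + 46×60 + 27) × 60 + 50 = 167270.
Real time: 167270 / (60000/1001) = 16743727/6000 s.
Target frame: (16743727/6000) × (25) = 16743727/240 ≈ 69765.529 → 69766.
At 25 labels/s: frame 69766 → 00:46:30:16.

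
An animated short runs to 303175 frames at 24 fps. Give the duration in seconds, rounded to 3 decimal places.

12632.292 seconds

Running time = 303175 × 1/24 = 303175/24 s ≈ 12632.292 s.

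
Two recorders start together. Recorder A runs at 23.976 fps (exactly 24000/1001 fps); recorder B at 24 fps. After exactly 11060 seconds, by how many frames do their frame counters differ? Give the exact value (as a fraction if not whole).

A emits 24000/1001 × 11060 = 37920000/143 frames; B emits 24 × 11060 = 265440.
Difference = 37920/143 frames (≈ 265.1748); B is ahead of A.

37920/143 frames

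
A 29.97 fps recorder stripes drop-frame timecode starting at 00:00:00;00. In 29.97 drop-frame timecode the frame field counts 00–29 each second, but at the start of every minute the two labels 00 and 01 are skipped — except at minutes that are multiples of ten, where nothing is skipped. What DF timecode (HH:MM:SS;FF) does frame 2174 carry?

Ten DF minutes hold 17982 frames, so frame 2174 lies in block 0 (frames 0–17981) with 2174 frames into that block.
The block's first minute is 1800 frames and the rest 1798 each; 2174 frames reaches minute 1, so 0 × 18 + 1 × 2 = 2 labels have been skipped so far.
Adding those back, label number 2174 + 2 = 2176 at 30 labels/s is 72 s + 16 f = 0 h 1 min 12 s frame 16, i.e. 00:01:12;16.

00:01:12;16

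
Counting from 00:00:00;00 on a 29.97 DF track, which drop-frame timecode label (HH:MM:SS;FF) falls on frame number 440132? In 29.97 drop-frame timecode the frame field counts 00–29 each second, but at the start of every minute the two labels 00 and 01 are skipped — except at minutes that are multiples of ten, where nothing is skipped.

Ten DF minutes hold 17982 frames, so frame 440132 lies in block 24 (frames 431568–449549) with 8564 frames into that block.
The block's first minute is 1800 frames and the rest 1798 each; 8564 frames reaches minute 4, so 24 × 18 + 4 × 2 = 440 labels have been skipped so far.
Adding those back, label number 440132 + 440 = 440572 at 30 labels/s is 14685 s + 22 f = 4 h 4 min 45 s frame 22, i.e. 04:04:45;22.

04:04:45;22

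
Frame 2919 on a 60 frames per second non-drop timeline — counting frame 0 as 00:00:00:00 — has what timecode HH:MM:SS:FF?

00:00:48:39

2919 ÷ 60 = 48 full seconds, remainder 39 frames.
48 s = 0 h 0 min 48 s.
Timecode: 00:00:48:39.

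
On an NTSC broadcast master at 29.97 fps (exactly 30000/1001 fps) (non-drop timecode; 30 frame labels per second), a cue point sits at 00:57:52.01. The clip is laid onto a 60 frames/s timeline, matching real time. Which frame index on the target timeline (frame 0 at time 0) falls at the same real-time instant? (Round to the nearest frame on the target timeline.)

Source frame index: (0×3600 + 57×60 + 52) × 30 + 1 = 104161.
Real time: 104161 / (30000/1001) = 104265161/30000 s.
Target frame: (104265161/30000) × (60) = 104265161/500 ≈ 208530.322 → 208530.

frame 208530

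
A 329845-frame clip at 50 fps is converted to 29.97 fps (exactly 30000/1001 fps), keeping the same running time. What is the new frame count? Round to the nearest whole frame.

197709 frames

Frames at target rate = 329845 × (30000/1001) / (50) = 197907000/1001 ≈ 197709.291.
Nearest whole frame: 197709.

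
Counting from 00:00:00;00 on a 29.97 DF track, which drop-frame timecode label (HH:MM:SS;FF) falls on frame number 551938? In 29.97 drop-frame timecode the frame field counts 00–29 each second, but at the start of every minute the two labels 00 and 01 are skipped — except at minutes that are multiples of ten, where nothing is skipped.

Ten DF minutes hold 17982 frames, so frame 551938 lies in block 30 (frames 539460–557441) with 12478 frames into that block.
The block's first minute is 1800 frames and the rest 1798 each; 12478 frames reaches minute 6, so 30 × 18 + 6 × 2 = 552 labels have been skipped so far.
Adding those back, label number 551938 + 552 = 552490 at 30 labels/s is 18416 s + 10 f = 5 h 6 min 56 s frame 10, i.e. 05:06:56;10.

05:06:56;10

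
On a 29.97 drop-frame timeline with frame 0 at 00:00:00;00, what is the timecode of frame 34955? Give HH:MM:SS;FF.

00:19:26;11

Each 10-minute DF block holds 10 × 60 × 30 − 9 × 2 = 17982 frames. 34955 ÷ 17982 → 1 full block, remainder 16973.
Within the partial block the first minute is 1800 frames and each further minute 1798, so 9 further minute boundaries passed. Total skipped labels = 18 × 1 + 2 × 9 = 36.
Non-drop label index = 34955 + 36 = 34991; at 30 labels/s that is 00:19:26:11, i.e. DF 00:19:26;11.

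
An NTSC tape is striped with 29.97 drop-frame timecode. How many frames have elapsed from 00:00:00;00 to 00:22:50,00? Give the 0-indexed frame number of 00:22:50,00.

As if non-drop at 30 labels/s: (0 × 3600 + 22 × 60 + 50) × 30 + 0 = 41100.
Minute boundaries passed: 22; those not divisible by 10: 22 − 2 = 20; dropped labels = 2 × 20 = 40.
Actual frame index = 41100 − 40 = 41060.

41060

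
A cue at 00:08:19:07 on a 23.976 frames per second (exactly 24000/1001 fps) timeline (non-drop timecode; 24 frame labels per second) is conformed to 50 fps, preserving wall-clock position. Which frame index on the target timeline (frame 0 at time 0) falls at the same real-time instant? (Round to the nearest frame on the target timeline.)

Source frame index: (0×3600 + 8×60 + 19) × 24 + 7 = 11983.
Real time: 11983 / (24000/1001) = 11994983/24000 s.
Target frame: (11994983/24000) × (50) = 11994983/480 ≈ 24989.548 → 24990.

frame 24990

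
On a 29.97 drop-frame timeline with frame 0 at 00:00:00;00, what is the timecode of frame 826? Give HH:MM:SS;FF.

Ten DF minutes hold 17982 frames, so frame 826 lies in block 0 (frames 0–17981) with 826 frames into that block.
The block's first minute is 1800 frames and the rest 1798 each; 826 frames reaches minute 0, so 0 × 18 + 0 × 2 = 0 labels have been skipped so far.
Adding those back, label number 826 + 0 = 826 at 30 labels/s is 27 s + 16 f = 0 h 0 min 27 s frame 16, i.e. 00:00:27;16.

00:00:27;16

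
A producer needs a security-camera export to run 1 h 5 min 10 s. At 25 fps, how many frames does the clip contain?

97750 frames

1 h 5 min 10 s = 3910 s.
Frames = 3910 × 25 = 97750.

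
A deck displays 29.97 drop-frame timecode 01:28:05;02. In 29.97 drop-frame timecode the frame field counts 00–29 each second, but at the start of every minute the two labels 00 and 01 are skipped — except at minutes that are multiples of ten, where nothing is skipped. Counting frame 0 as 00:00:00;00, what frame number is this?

158392

Complete 10-minute blocks: 8, each 17982 frames → 143856.
Remaining 8 whole minutes in the current block: 1800 + 7 × 1798 = 14386 frames.
Within the current minute: 5 × 30 + 2 − 2 = 150 (labels ;00/;01 skipped at this minute). Total = 143856 + 14386 + 150 = 158392.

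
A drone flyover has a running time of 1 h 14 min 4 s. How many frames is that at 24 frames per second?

1 h 14 min 4 s = 4444 s.
Frames = 4444 × 24 = 106656.

106656 frames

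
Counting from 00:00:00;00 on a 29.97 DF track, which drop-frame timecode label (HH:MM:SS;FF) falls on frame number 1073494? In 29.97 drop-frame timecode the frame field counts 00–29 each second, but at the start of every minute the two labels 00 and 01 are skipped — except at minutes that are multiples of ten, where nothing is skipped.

Each 10-minute DF block holds 10 × 60 × 30 − 9 × 2 = 17982 frames. 1073494 ÷ 17982 → 59 full blocks, remainder 12556.
Within the partial block the first minute is 1800 frames and each further minute 1798, so 6 further minute boundaries passed. Total skipped labels = 18 × 59 + 2 × 6 = 1074.
Non-drop label index = 1073494 + 1074 = 1074568; at 30 labels/s that is 09:56:58:28, i.e. DF 09:56:58;28.

09:56:58;28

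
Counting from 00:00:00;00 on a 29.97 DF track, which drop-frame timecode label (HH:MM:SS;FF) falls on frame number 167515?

Ten DF minutes hold 17982 frames, so frame 167515 lies in block 9 (frames 161838–179819) with 5677 frames into that block.
The block's first minute is 1800 frames and the rest 1798 each; 5677 frames reaches minute 3, so 9 × 18 + 3 × 2 = 168 labels have been skipped so far.
Adding those back, label number 167515 + 168 = 167683 at 30 labels/s is 5589 s + 13 f = 1 h 33 min 9 s frame 13, i.e. 01:33:09;13.

01:33:09;13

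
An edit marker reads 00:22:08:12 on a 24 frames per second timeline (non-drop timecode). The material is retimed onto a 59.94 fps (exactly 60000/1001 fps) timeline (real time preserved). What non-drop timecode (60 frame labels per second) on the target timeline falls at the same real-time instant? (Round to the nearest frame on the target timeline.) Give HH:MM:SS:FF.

Source frame index: (0×3600 + 22×60 + 8) × 24 + 12 = 31884.
Real time: 31884 / (24) = 2657/2 s.
Target frame: (2657/2) × (60000/1001) = 79710000/1001 ≈ 79630.370 → 79630.
At 60 labels/s: frame 79630 → 00:22:07:10.

00:22:07:10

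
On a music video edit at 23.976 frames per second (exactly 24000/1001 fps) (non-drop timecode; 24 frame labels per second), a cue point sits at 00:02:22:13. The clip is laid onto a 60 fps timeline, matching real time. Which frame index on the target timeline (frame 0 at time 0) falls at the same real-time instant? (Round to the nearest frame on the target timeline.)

frame 8561

Source frame index: (0×3600 + 2×60 + 22) × 24 + 13 = 3421.
Real time: 3421 / (24000/1001) = 3424421/24000 s.
Target frame: (3424421/24000) × (60) = 3424421/400 ≈ 8561.052 → 8561.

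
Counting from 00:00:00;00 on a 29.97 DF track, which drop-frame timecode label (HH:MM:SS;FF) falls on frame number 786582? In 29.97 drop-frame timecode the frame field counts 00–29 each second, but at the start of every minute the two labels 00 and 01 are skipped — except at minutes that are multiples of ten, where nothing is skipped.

07:17:25;20

Ten DF minutes hold 17982 frames, so frame 786582 lies in block 43 (frames 773226–791207) with 13356 frames into that block.
The block's first minute is 1800 frames and the rest 1798 each; 13356 frames reaches minute 7, so 43 × 18 + 7 × 2 = 788 labels have been skipped so far.
Adding those back, label number 786582 + 788 = 787370 at 30 labels/s is 26245 s + 20 f = 7 h 17 min 25 s frame 20, i.e. 07:17:25;20.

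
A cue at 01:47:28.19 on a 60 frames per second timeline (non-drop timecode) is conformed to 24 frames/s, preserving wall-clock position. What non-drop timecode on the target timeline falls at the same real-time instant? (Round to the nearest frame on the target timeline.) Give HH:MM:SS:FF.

Source frame index: (1×3600 + 47×60 + 28) × 60 + 19 = 386899.
Real time: 386899 / (60) = 386899/60 s.
Target frame: (386899/60) × (24) = 773798/5 ≈ 154759.600 → 154760.
At 24 labels/s: frame 154760 → 01:47:28:08.

01:47:28:08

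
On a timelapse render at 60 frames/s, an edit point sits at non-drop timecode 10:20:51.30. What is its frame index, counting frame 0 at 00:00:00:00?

Total seconds to the label: (10 × 3600 + 20 × 60 + 51) = 37251.
Frame index = 37251 × 60 + 30 = 2235090.

2235090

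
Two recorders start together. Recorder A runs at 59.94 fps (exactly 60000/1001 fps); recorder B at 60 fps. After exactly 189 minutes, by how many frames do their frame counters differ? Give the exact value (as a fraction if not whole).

189 min = 11340 s.
A emits 60000/1001 × 11340 = 97200000/143 frames; B emits 60 × 11340 = 680400.
Difference = 97200/143 frames (≈ 679.7203); B is ahead of A.

97200/143 frames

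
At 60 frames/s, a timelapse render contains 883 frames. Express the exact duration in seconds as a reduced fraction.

Running time = 883 ÷ (60) = 883 × 1/60 = 883/60 s.

883/60 seconds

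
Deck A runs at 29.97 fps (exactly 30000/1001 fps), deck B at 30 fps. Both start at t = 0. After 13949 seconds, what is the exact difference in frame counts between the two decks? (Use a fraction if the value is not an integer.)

A emits 30000/1001 × 13949 = 32190000/77 frames; B emits 30 × 13949 = 418470.
Difference = 32190/77 frames (≈ 418.0519); B is ahead of A.

32190/77 frames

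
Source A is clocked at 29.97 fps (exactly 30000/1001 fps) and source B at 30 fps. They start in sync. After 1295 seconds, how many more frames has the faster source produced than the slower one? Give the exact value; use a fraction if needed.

A emits 30000/1001 × 1295 = 5550000/143 frames; B emits 30 × 1295 = 38850.
Difference = 5550/143 frames (≈ 38.8112); B is ahead of A.

5550/143 frames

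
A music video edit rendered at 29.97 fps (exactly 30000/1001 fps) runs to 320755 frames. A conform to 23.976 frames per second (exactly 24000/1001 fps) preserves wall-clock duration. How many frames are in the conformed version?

256604 frames

Target frames = source frames × (target rate / source rate) = 320755 × (24000/1001)/(30000/1001) = 320755 × 4/5 = 256604.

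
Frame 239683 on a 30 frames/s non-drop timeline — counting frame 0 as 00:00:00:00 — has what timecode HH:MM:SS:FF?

02:13:09:13

239683 ÷ 30 = 7989 full seconds, remainder 13 frames.
7989 s = 2 h 13 min 9 s.
Timecode: 02:13:09:13.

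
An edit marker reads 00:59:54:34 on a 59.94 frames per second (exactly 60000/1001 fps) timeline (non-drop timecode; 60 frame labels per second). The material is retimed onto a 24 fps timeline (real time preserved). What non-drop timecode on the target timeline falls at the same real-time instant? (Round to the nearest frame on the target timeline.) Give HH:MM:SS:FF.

00:59:58:04

Source frame index: (0×3600 + 59×60 + 54) × 60 + 34 = 215674.
Real time: 215674 / (60000/1001) = 107944837/30000 s.
Target frame: (107944837/30000) × (24) = 107944837/1250 ≈ 86355.870 → 86356.
At 24 labels/s: frame 86356 → 00:59:58:04.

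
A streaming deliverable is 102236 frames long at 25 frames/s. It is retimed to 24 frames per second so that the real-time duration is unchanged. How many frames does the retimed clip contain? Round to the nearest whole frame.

Frames at target rate = 102236 × (24) / (25) = 2453664/25 ≈ 98146.560.
Nearest whole frame: 98147.

98147 frames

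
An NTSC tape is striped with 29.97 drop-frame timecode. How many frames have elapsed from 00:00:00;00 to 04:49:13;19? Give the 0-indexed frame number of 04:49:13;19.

520087

As if non-drop at 30 labels/s: (4 × 3600 + 49 × 60 + 13) × 30 + 19 = 520609.
Minute boundaries passed: 289; those not divisible by 10: 289 − 28 = 261; dropped labels = 2 × 261 = 522.
Actual frame index = 520609 − 522 = 520087.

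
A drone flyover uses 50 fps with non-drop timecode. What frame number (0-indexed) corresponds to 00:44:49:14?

Total seconds to the label: (0 × 3600 + 44 × 60 + 49) = 2689.
Frame index = 2689 × 50 + 14 = 134464.

134464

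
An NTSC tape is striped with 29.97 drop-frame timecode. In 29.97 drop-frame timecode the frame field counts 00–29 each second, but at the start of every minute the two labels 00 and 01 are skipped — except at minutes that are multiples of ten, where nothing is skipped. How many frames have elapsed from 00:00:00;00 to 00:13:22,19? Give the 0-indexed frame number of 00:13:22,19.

24055

Complete 10-minute blocks: 1, each 17982 frames → 17982.
Remaining 3 whole minutes in the current block: 1800 + 2 × 1798 = 5396 frames.
Within the current minute: 22 × 30 + 19 − 2 = 677 (labels ;00/;01 skipped at this minute). Total = 17982 + 5396 + 677 = 24055.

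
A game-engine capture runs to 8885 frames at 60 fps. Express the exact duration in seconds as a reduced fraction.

Running time = 8885 ÷ (60) = 8885 × 1/60 = 1777/12 s.

1777/12 seconds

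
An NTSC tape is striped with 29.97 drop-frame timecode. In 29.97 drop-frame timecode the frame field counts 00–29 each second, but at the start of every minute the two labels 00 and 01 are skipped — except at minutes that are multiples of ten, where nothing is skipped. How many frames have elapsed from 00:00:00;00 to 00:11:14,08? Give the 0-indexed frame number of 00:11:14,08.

20208

As if non-drop at 30 labels/s: (0 × 3600 + 11 × 60 + 14) × 30 + 8 = 20228.
Minute boundaries passed: 11; those not divisible by 10: 11 − 1 = 10; dropped labels = 2 × 10 = 20.
Actual frame index = 20228 − 20 = 20208.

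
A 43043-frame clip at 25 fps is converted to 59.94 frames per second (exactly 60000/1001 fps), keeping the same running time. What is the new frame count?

Target frames = source frames × (target rate / source rate) = 43043 × (60000/1001)/(25) = 43043 × 2400/1001 = 103200.

103200 frames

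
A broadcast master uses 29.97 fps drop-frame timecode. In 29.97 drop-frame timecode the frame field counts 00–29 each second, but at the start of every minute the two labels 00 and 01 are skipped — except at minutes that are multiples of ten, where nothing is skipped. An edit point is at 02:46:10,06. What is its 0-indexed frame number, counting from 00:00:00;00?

298806

Complete 10-minute blocks: 16, each 17982 frames → 287712.
Remaining 6 whole minutes in the current block: 1800 + 5 × 1798 = 10790 frames.
Within the current minute: 10 × 30 + 6 − 2 = 304 (labels ;00/;01 skipped at this minute). Total = 287712 + 10790 + 304 = 298806.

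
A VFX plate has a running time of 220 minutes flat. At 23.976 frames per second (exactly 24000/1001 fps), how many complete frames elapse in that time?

220 min = 13200 s.
Frames = 13200 × 24000/1001 = 28800000/91 ≈ 316483.5165.
Complete frames: 316483.

316483 frames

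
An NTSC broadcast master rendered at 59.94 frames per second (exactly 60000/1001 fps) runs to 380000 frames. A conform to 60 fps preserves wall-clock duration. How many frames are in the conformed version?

Target frames = source frames × (target rate / source rate) = 380000 × (60)/(60000/1001) = 380000 × 1001/1000 = 380380.

380380 frames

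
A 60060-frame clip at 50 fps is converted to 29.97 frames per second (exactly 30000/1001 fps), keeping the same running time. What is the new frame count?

Target frames = source frames × (target rate / source rate) = 60060 × (30000/1001)/(50) = 60060 × 600/1001 = 36000.

36000 frames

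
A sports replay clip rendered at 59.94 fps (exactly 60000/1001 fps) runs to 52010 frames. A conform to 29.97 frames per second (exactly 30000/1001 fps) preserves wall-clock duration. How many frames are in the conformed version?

Frames at target rate = 52010 × (30000/1001) / (60000/1001) = 26005.

26005 frames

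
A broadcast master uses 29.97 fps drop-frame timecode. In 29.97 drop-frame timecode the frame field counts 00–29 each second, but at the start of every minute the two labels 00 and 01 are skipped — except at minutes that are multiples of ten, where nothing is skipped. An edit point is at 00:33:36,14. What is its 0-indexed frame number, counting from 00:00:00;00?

60434

As if non-drop at 30 labels/s: (0 × 3600 + 33 × 60 + 36) × 30 + 14 = 60494.
Minute boundaries passed: 33; those not divisible by 10: 33 − 3 = 30; dropped labels = 2 × 30 = 60.
Actual frame index = 60494 − 60 = 60434.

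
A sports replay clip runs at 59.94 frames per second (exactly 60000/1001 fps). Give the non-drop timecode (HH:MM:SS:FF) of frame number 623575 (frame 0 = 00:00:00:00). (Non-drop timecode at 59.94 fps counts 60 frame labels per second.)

623575 ÷ 60 = 10392 full seconds, remainder 55 frames.
10392 s = 2 h 53 min 12 s.
Timecode: 02:53:12:55.

02:53:12:55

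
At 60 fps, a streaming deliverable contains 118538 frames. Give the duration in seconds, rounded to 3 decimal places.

Running time = 118538 × 1/60 = 59269/30 s ≈ 1975.633 s.

1975.633 seconds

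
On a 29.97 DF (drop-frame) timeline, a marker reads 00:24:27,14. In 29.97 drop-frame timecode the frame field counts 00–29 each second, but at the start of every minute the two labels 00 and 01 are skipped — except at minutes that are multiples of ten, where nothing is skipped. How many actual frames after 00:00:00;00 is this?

43980

Complete 10-minute blocks: 2, each 17982 frames → 35964.
Remaining 4 whole minutes in the current block: 1800 + 3 × 1798 = 7194 frames.
Within the current minute: 27 × 30 + 14 − 2 = 822 (labels ;00/;01 skipped at this minute). Total = 35964 + 7194 + 822 = 43980.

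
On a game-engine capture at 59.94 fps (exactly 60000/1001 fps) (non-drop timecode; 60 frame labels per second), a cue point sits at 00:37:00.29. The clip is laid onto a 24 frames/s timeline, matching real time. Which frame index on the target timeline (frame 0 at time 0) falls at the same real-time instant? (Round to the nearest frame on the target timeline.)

frame 53345

Source frame index: (0×3600 + 37×60 + 0) × 60 + 29 = 133229.
Real time: 133229 / (60000/1001) = 133362229/60000 s.
Target frame: (133362229/60000) × (24) = 133362229/2500 ≈ 53344.892 → 53345.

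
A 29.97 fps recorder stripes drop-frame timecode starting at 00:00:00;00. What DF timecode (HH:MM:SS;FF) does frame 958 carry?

Each 10-minute DF block holds 10 × 60 × 30 − 9 × 2 = 17982 frames. 958 ÷ 17982 → 0 full blocks, remainder 958.
Within the partial block the first minute is 1800 frames and each further minute 1798, so 0 further minute boundaries passed. Total skipped labels = 18 × 0 + 2 × 0 = 0.
Non-drop label index = 958 + 0 = 958; at 30 labels/s that is 00:00:31:28, i.e. DF 00:00:31;28.

00:00:31;28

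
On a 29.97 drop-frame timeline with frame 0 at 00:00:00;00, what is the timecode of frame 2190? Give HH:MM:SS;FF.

00:01:13;02

Each 10-minute DF block holds 10 × 60 × 30 − 9 × 2 = 17982 frames. 2190 ÷ 17982 → 0 full blocks, remainder 2190.
Within the partial block the first minute is 1800 frames and each further minute 1798, so 1 further minute boundary passed. Total skipped labels = 18 × 0 + 2 × 1 = 2.
Non-drop label index = 2190 + 2 = 2192; at 30 labels/s that is 00:01:13:02, i.e. DF 00:01:13;02.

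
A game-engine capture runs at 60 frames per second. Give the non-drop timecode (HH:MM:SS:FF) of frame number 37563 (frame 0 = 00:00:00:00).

37563 ÷ 60 = 626 full seconds, remainder 3 frames.
626 s = 0 h 10 min 26 s.
Timecode: 00:10:26:03.

00:10:26:03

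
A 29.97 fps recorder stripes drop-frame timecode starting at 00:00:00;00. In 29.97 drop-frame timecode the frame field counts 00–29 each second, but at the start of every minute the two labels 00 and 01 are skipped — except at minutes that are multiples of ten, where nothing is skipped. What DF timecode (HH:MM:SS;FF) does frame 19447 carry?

00:10:48;25

Ten DF minutes hold 17982 frames, so frame 19447 lies in block 1 (frames 17982–35963) with 1465 frames into that block.
The block's first minute is 1800 frames and the rest 1798 each; 1465 frames reaches minute 0, so 1 × 18 + 0 × 2 = 18 labels have been skipped so far.
Adding those back, label number 19447 + 18 = 19465 at 30 labels/s is 648 s + 25 f = 0 h 10 min 48 s frame 25, i.e. 00:10:48;25.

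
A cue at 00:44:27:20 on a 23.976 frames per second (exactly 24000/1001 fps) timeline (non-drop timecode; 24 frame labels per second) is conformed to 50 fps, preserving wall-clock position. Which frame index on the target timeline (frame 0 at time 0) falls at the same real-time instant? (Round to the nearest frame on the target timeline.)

Source frame index: (0×3600 + 44×60 + 27) × 24 + 20 = 64028.
Real time: 64028 / (24000/1001) = 16023007/6000 s.
Target frame: (16023007/6000) × (50) = 16023007/120 ≈ 133525.058 → 133525.

frame 133525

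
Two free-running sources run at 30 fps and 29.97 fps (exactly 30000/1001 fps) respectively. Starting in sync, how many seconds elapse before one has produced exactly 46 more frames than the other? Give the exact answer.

23023/15 seconds

The gap grows by |30000/1001 − 30| = 30/1001 frames per second.
Time for a 46-frame gap: 46 ÷ (30/1001) = 23023/15 s.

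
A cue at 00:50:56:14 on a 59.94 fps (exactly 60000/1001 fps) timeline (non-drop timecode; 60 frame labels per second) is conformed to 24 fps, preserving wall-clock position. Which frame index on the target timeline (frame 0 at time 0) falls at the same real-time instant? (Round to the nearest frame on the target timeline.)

Source frame index: (0×3600 + 50×60 + 56) × 60 + 14 = 183374.
Real time: 183374 / (60000/1001) = 91778687/30000 s.
Target frame: (91778687/30000) × (24) = 91778687/1250 ≈ 73422.950 → 73423.

frame 73423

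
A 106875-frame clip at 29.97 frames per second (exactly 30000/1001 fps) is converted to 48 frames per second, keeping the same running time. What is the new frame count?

171171 frames

Target frames = source frames × (target rate / source rate) = 106875 × (48)/(30000/1001) = 106875 × 1001/625 = 171171.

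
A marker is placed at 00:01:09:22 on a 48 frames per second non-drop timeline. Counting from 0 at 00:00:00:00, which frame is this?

frame 3334

Total seconds to the label: (0 × 3600 + 1 × 60 + 9) = 69.
Frame index = 69 × 48 + 22 = 3334.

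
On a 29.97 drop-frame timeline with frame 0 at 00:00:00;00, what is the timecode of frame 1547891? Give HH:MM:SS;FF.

14:20:47;29

Ten DF minutes hold 17982 frames, so frame 1547891 lies in block 86 (frames 1546452–1564433) with 1439 frames into that block.
The block's first minute is 1800 frames and the rest 1798 each; 1439 frames reaches minute 0, so 86 × 18 + 0 × 2 = 1548 labels have been skipped so far.
Adding those back, label number 1547891 + 1548 = 1549439 at 30 labels/s is 51647 s + 29 f = 14 h 20 min 47 s frame 29, i.e. 14:20:47;29.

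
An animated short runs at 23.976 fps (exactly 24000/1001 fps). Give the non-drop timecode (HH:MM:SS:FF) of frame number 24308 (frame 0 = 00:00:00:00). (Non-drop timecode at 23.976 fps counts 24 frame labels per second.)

00:16:52:20

24308 ÷ 24 = 1012 full seconds, remainder 20 frames.
1012 s = 0 h 16 min 52 s.
Timecode: 00:16:52:20.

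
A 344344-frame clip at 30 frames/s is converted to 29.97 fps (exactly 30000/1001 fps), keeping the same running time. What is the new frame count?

Target frames = source frames × (target rate / source rate) = 344344 × (30000/1001)/(30) = 344344 × 1000/1001 = 344000.

344000 frames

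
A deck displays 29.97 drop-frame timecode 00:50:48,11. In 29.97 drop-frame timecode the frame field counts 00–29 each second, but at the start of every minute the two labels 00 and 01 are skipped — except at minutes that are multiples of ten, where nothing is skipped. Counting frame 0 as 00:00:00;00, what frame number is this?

As if non-drop at 30 labels/s: (0 × 3600 + 50 × 60 + 48) × 30 + 11 = 91451.
Minute boundaries passed: 50; those not divisible by 10: 50 − 5 = 45; dropped labels = 2 × 45 = 90.
Actual frame index = 91451 − 90 = 91361.

91361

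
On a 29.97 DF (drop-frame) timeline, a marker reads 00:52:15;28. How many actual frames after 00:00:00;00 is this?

As if non-drop at 30 labels/s: (0 × 3600 + 52 × 60 + 15) × 30 + 28 = 94078.
Minute boundaries passed: 52; those not divisible by 10: 52 − 5 = 47; dropped labels = 2 × 47 = 94.
Actual frame index = 94078 − 94 = 93984.

93984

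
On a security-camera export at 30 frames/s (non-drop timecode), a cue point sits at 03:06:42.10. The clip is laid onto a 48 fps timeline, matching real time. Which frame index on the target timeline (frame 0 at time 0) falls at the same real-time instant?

frame 537712

Source frame index: (3×3600 + 6×60 + 42) × 30 + 10 = 336070.
Real time: 336070 / (30) = 33607/3 s.
Target frame: (33607/3) × (48) = 537712.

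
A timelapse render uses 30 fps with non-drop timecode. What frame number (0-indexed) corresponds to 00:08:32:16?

Total seconds to the label: (0 × 3600 + 8 × 60 + 32) = 512.
Frame index = 512 × 30 + 16 = 15376.

15376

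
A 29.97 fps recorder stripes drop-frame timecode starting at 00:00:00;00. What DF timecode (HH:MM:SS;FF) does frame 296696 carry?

02:44:59;22

Ten DF minutes hold 17982 frames, so frame 296696 lies in block 16 (frames 287712–305693) with 8984 frames into that block.
The block's first minute is 1800 frames and the rest 1798 each; 8984 frames reaches minute 4, so 16 × 18 + 4 × 2 = 296 labels have been skipped so far.
Adding those back, label number 296696 + 296 = 296992 at 30 labels/s is 9899 s + 22 f = 2 h 44 min 59 s frame 22, i.e. 02:44:59;22.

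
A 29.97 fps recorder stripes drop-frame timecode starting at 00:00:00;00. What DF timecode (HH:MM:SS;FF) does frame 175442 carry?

Ten DF minutes hold 17982 frames, so frame 175442 lies in block 9 (frames 161838–179819) with 13604 frames into that block.
The block's first minute is 1800 frames and the rest 1798 each; 13604 frames reaches minute 7, so 9 × 18 + 7 × 2 = 176 labels have been skipped so far.
Adding those back, label number 175442 + 176 = 175618 at 30 labels/s is 5853 s + 28 f = 1 h 37 min 33 s frame 28, i.e. 01:37:33;28.

01:37:33;28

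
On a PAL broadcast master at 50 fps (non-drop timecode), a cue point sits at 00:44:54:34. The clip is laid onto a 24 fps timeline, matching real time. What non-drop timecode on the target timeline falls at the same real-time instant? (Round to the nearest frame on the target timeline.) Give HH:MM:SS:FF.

00:44:54:16

Source frame index: (0×3600 + 44×60 + 54) × 50 + 34 = 134734.
Real time: 134734 / (50) = 67367/25 s.
Target frame: (67367/25) × (24) = 1616808/25 ≈ 64672.320 → 64672.
At 24 labels/s: frame 64672 → 00:44:54:16.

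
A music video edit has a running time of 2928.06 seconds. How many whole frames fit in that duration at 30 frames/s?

87841 frames

Frames = 2928.06 × 30 = 439209/5 ≈ 87841.8000.
Complete frames: 87841.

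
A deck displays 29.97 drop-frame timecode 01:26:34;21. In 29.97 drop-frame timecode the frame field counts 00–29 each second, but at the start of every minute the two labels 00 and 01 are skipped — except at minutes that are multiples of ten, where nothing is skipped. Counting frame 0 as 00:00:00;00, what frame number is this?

155685

As if non-drop at 30 labels/s: (1 × 3600 + 26 × 60 + 34) × 30 + 21 = 155841.
Minute boundaries passed: 86; those not divisible by 10: 86 − 8 = 78; dropped labels = 2 × 78 = 156.
Actual frame index = 155841 − 156 = 155685.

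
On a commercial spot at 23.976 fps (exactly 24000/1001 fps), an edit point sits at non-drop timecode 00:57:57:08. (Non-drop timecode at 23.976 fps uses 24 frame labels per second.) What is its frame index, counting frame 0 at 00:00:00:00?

frame 83456

Total seconds to the label: (0 × 3600 + 57 × 60 + 57) = 3477.
Frame index = 3477 × 24 + 8 = 83456.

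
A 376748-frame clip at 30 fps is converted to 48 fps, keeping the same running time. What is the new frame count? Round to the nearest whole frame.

Frames at target rate = 376748 × (48) / (30) = 3013984/5 ≈ 602796.800.
Nearest whole frame: 602797.

602797 frames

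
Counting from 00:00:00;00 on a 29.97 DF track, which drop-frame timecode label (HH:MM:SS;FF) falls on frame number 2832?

00:01:34;14

Each 10-minute DF block holds 10 × 60 × 30 − 9 × 2 = 17982 frames. 2832 ÷ 17982 → 0 full blocks, remainder 2832.
Within the partial block the first minute is 1800 frames and each further minute 1798, so 1 further minute boundary passed. Total skipped labels = 18 × 0 + 2 × 1 = 2.
Non-drop label index = 2832 + 2 = 2834; at 30 labels/s that is 00:01:34:14, i.e. DF 00:01:34;14.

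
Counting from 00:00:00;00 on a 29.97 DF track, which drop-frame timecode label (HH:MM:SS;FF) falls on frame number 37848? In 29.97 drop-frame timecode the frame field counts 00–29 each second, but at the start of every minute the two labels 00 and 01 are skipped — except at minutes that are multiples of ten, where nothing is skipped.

00:21:02;26

Ten DF minutes hold 17982 frames, so frame 37848 lies in block 2 (frames 35964–53945) with 1884 frames into that block.
The block's first minute is 1800 frames and the rest 1798 each; 1884 frames reaches minute 1, so 2 × 18 + 1 × 2 = 38 labels have been skipped so far.
Adding those back, label number 37848 + 38 = 37886 at 30 labels/s is 1262 s + 26 f = 0 h 21 min 2 s frame 26, i.e. 00:21:02;26.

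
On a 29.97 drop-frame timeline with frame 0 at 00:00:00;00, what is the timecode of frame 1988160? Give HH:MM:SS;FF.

Ten DF minutes hold 17982 frames, so frame 1988160 lies in block 110 (frames 1978020–1996001) with 10140 frames into that block.
The block's first minute is 1800 frames and the rest 1798 each; 10140 frames reaches minute 5, so 110 × 18 + 5 × 2 = 1990 labels have been skipped so far.
Adding those back, label number 1988160 + 1990 = 1990150 at 30 labels/s is 66338 s + 10 f = 18 h 25 min 38 s frame 10, i.e. 18:25:38;10.

18:25:38;10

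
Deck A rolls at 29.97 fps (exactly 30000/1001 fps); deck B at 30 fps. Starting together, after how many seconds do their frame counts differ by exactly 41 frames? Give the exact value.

41041/30 seconds

The gap grows by |30 − 30000/1001| = 30/1001 frames per second.
Time for a 41-frame gap: 41 ÷ (30/1001) = 41041/30 s.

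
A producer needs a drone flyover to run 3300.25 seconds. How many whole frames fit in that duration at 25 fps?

Frames = 3300.25 × 25 = 330025/4 ≈ 82506.2500.
Complete frames: 82506.

82506 frames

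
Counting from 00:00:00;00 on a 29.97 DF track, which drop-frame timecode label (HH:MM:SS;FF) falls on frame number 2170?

Ten DF minutes hold 17982 frames, so frame 2170 lies in block 0 (frames 0–17981) with 2170 frames into that block.
The block's first minute is 1800 frames and the rest 1798 each; 2170 frames reaches minute 1, so 0 × 18 + 1 × 2 = 2 labels have been skipped so far.
Adding those back, label number 2170 + 2 = 2172 at 30 labels/s is 72 s + 12 f = 0 h 1 min 12 s frame 12, i.e. 00:01:12;12.

00:01:12;12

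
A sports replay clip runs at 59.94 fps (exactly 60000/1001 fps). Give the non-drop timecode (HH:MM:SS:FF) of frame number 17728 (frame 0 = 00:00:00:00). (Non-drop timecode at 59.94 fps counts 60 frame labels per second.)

17728 ÷ 60 = 295 full seconds, remainder 28 frames.
295 s = 0 h 4 min 55 s.
Timecode: 00:04:55:28.

00:04:55:28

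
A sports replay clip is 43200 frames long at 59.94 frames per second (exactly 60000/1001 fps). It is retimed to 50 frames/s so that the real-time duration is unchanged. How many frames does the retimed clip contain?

Target frames = source frames × (target rate / source rate) = 43200 × (50)/(60000/1001) = 43200 × 1001/1200 = 36036.

36036 frames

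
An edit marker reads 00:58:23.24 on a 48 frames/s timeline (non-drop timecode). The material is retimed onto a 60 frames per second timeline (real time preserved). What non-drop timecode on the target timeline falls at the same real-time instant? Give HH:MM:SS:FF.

00:58:23:30

Source frame index: (0×3600 + 58×60 + 23) × 48 + 24 = 168168.
Real time: 168168 / (48) = 7007/2 s.
Target frame: (7007/2) × (60) = 210210.
At 60 labels/s: frame 210210 → 00:58:23:30.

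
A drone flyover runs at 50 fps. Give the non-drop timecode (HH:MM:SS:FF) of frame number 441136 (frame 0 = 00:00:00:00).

02:27:02:36

441136 ÷ 50 = 8822 full seconds, remainder 36 frames.
8822 s = 2 h 27 min 2 s.
Timecode: 02:27:02:36.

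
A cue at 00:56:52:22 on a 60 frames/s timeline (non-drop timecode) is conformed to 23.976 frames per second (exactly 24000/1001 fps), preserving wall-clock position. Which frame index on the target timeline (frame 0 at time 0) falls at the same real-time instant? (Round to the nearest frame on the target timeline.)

Source frame index: (0×3600 + 56×60 + 52) × 60 + 22 = 204742.
Real time: 204742 / (60) = 102371/30 s.
Target frame: (102371/30) × (24000/1001) = 81896800/1001 ≈ 81814.985 → 81815.

frame 81815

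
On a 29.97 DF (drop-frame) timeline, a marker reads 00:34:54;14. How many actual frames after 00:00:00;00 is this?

Complete 10-minute blocks: 3, each 17982 frames → 53946.
Remaining 4 whole minutes in the current block: 1800 + 3 × 1798 = 7194 frames.
Within the current minute: 54 × 30 + 14 − 2 = 1632 (labels ;00/;01 skipped at this minute). Total = 53946 + 7194 + 1632 = 62772.

62772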